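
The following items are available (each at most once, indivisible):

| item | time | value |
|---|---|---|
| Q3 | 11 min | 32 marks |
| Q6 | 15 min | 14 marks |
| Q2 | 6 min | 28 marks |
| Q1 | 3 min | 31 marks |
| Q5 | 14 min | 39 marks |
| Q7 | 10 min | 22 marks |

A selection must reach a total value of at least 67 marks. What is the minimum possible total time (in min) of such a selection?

Subsets with value ≥ 67, sorted by total time:
- Q1+Q5: time 17, value 70
- Q2+Q1+Q7: time 19, value 81
Minimum time: 17 min.

17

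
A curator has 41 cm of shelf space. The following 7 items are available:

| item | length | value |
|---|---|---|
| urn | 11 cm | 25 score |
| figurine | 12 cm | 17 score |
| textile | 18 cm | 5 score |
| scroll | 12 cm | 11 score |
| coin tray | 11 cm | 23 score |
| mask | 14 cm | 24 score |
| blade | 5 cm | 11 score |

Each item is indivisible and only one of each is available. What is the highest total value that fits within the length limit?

Check high-value combinations within 41 cm:
- urn+coin tray+mask+blade: length 11+11+14+5=41, value 25+23+24+11=83
- urn+figurine+coin tray+blade: length 11+12+11+5=39, value 25+17+23+11=76
- urn+coin tray+mask: length 11+11+14=36, value 25+23+24=72
- urn+scroll+coin tray+blade: length 11+12+11+5=39, value 25+11+23+11=70
- urn+figurine+mask: length 11+12+14=37, value 25+17+24=66
Best: 83 score.

83 score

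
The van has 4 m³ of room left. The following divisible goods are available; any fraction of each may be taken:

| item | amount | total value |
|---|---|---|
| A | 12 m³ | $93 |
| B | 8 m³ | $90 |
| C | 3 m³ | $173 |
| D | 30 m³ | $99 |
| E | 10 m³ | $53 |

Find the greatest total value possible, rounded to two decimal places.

184.25

Take in order of value per unit:
- C (173/3 per unit): all 3 → value 173, running total 173.00
- B (90/8 per unit): 1 of 8 → value 1×90/8 = 11.2500, running total 184.25
Total 184.25.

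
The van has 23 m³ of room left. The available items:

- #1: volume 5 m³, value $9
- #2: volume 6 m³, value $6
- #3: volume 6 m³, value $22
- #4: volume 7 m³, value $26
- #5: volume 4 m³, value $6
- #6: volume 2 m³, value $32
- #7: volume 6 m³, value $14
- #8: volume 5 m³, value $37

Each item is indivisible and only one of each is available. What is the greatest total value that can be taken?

Check high-value combinations within 23 m³:
- #3+#4+#6+#8: volume 6+7+2+5=20, value 22+26+32+37=117
- #3+#5+#6+#7+#8: volume 6+4+2+6+5=23, value 22+6+32+14+37=111
- #1+#4+#5+#6+#8: volume 5+7+4+2+5=23, value 9+26+6+32+37=110
- #4+#6+#7+#8: volume 7+2+6+5=20, value 26+32+14+37=109
Best: $117.

$117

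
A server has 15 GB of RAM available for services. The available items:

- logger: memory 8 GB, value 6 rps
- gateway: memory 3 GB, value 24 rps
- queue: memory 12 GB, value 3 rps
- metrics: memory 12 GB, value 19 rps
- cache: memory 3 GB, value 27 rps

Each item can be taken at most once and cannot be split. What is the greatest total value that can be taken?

This is a 0/1 knapsack; check combinations near the capacity.
- logger+gateway+cache: memory 8+3+3=14, value 6+24+27=57
- gateway+cache: memory 3+3=6, value 24+27=51
- metrics+cache: memory 12+3=15, value 19+27=46
Best: 57 rps.

57 rps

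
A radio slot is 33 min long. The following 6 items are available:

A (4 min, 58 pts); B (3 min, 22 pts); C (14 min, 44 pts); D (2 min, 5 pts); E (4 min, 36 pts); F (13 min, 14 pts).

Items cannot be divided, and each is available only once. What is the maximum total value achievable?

Check high-value combinations within 33 min:
- A+B+C+D+E: duration 4+3+14+2+4=27, value 58+22+44+5+36=165
- A+B+C+E: duration 4+3+14+4=25, value 58+22+44+36=160
- A+C+D+E: duration 4+14+2+4=24, value 58+44+5+36=143
- A+C+E: duration 4+14+4=22, value 58+44+36=138
Best: 165 pts.

165 pts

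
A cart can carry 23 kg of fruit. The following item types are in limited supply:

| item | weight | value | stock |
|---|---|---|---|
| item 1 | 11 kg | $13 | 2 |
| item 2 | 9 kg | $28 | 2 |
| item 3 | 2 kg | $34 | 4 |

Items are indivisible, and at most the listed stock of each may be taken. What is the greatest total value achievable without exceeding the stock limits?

Best selections within weight 23 and stock limits:
- 1×item 2 + 4×item 3: weight 17, value 164
- 1×item 1 + 4×item 3: weight 19, value 149
- 4×item 3: weight 8, value 136
Best: $164.

$164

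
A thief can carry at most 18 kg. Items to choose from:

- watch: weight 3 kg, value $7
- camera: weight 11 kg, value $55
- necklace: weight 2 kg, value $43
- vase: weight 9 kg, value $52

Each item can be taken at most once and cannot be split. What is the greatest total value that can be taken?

Check high-value combinations within 18 kg:
- watch+camera+necklace: weight 3+11+2=16, value 7+55+43=105
- watch+necklace+vase: weight 3+2+9=14, value 7+43+52=102
- camera+necklace: weight 11+2=13, value 55+43=98
Best: $105.

$105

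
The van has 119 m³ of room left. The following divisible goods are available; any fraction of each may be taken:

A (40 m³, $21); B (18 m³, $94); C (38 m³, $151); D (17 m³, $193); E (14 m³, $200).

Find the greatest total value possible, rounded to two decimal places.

654.80

Take in order of value per unit:
- E (200/14 per unit): all 14 → value 200, running total 200.00
- D (193/17 per unit): all 17 → value 193, running total 393.00
- B (94/18 per unit): all 18 → value 94, running total 487.00
- C (151/38 per unit): all 38 → value 151, running total 638.00
- A (21/40 per unit): 32 of 40 → value 32×21/40 = 16.8000, running total 654.80
Total 654.80.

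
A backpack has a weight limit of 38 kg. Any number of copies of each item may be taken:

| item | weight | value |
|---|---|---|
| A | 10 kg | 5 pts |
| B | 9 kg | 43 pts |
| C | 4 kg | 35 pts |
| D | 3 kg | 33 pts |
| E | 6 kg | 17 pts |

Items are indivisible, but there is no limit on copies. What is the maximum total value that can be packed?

400 pts

Best value-per-unit is D at 33/3; filling with it alone gives 12×33 = 396.
Optimal mix: 2×C + 10×D → weight 38, value 400.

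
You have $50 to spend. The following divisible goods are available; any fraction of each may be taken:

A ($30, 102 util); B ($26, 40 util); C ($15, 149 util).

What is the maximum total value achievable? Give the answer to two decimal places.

Take in order of value per unit:
- C (149/15 per unit): all 15 → value 149, running total 149.00
- A (102/30 per unit): all 30 → value 102, running total 251.00
- B (40/26 per unit): 5 of 26 → value 5×40/26 = 7.6923, running total 258.69
Total 258.69.

258.69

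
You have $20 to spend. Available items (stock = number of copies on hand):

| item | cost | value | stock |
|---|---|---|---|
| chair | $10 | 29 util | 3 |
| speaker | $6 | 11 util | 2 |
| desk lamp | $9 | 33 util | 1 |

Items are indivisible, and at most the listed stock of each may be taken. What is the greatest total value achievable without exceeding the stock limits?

Best selections within cost 20 and stock limits:
- 1×chair + 1×desk lamp: cost 19, value 62
- 2×chair: cost 20, value 58
- 1×speaker + 1×desk lamp: cost 15, value 44
Best: 62 util.

62 util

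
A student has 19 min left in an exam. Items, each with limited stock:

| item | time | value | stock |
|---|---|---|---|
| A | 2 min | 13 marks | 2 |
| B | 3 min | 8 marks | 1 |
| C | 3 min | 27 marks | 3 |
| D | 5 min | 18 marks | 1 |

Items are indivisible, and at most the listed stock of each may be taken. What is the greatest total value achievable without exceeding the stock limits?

125 marks

Top feasible selections:
- 2×A + 3×C + 1×D: time 18, value 125
- 1×A + 1×B + 3×C + 1×D: time 19, value 120
- 2×A + 1×B + 3×C: time 16, value 115
Best: 125 marks.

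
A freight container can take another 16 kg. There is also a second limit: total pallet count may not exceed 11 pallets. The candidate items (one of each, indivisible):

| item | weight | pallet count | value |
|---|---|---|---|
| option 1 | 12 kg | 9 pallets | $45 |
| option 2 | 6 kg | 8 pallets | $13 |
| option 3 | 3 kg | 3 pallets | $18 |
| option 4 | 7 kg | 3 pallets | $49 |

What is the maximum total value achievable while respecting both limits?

Feasible sets respecting both limits:
- option 3+option 4: weight 10, pallet count 6, value 67
- option 2+option 4: weight 13, pallet count 11, value 62
- option 4: weight 7, pallet count 3, value 49
- option 1: weight 12, pallet count 9, value 45
Best: $67.

$67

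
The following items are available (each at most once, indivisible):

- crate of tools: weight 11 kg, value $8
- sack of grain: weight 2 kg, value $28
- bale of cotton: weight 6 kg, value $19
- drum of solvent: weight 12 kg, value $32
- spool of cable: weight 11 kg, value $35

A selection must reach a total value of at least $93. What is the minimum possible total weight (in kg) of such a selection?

25

Subsets with value ≥ 93, sorted by total weight:
- sack of grain+drum of solvent+spool of cable: weight 25, value 95
- sack of grain+bale of cotton+drum of solvent+spool of cable: weight 31, value 114
- crate of tools+sack of grain+drum of solvent+spool of cable: weight 36, value 103
Minimum weight: 25 kg.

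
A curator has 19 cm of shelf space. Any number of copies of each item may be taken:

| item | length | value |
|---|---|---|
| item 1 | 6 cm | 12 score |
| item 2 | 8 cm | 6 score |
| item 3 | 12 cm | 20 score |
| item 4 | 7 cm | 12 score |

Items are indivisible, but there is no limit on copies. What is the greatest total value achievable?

36 score

Best value-per-unit is item 1 at 12/6, and filling with it alone uses length 3×6=18. No mix of the others beats 3×12 = 36.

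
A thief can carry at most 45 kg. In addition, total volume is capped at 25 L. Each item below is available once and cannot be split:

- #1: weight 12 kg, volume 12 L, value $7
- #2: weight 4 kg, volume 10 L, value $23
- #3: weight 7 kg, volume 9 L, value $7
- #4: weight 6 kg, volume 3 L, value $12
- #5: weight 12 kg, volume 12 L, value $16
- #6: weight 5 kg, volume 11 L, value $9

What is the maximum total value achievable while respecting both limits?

Feasible sets respecting both limits:
- #2+#4+#5: weight 22, volume 25, value 51
- #2+#4+#6: weight 15, volume 24, value 44
- #1+#2+#4: weight 22, volume 25, value 42
Best: $51.

$51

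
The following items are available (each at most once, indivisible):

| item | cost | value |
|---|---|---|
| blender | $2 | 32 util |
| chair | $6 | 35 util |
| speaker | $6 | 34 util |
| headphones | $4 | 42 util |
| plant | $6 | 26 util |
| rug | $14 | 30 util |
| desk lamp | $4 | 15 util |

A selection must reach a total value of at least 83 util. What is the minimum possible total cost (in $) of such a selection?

10

Subsets with value ≥ 83, sorted by total cost:
- blender+headphones+desk lamp: cost 10, value 89
- blender+chair+headphones: cost 12, value 109
Minimum cost: 10 $.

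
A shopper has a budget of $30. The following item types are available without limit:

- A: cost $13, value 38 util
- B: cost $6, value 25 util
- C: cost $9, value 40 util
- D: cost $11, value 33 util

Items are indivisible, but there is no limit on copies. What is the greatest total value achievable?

Best value-per-unit is C at 40/9; filling with it alone gives 3×40 = 120.
Optimal mix: 2×B + 2×C → cost 30, value 130.

130 util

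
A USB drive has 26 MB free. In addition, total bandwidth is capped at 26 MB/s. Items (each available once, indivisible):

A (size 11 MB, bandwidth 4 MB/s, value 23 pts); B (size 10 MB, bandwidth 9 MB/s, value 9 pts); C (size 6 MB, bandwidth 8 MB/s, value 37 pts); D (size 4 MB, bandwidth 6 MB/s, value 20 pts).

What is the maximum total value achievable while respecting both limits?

80 pts

Feasible sets respecting both limits:
- A+C+D: size 21, bandwidth 18, value 80
- B+C+D: size 20, bandwidth 23, value 66
- A+C: size 17, bandwidth 12, value 60
- C+D: size 10, bandwidth 14, value 57
Best: 80 pts.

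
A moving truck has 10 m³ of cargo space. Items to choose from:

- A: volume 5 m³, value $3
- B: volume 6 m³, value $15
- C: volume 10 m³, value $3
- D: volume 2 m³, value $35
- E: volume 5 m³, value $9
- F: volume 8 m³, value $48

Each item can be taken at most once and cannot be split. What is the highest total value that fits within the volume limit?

Check high-value combinations within 10 m³:
- D+F: volume 2+8=10, value 35+48=83
- B+D: volume 6+2=8, value 15+35=50
- F: volume 8, value 48
Best: $83.

$83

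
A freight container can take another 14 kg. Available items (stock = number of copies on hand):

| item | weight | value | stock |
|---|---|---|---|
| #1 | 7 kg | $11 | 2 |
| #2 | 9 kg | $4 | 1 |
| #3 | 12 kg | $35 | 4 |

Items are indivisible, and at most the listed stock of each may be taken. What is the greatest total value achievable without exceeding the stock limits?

$35

Best selections within weight 14 and stock limits:
- 1×#3: weight 12, value 35
- 2×#1: weight 14, value 22
- 1×#1: weight 7, value 11
- 1×#2: weight 9, value 4
Best: $35.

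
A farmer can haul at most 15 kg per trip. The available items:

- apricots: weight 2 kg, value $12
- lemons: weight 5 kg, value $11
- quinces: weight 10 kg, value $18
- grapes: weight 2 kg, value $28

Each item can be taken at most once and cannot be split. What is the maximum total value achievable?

$58

Check high-value combinations within 15 kg:
- apricots+quinces+grapes: weight 2+10+2=14, value 12+18+28=58
- apricots+lemons+grapes: weight 2+5+2=9, value 12+11+28=51
- quinces+grapes: weight 10+2=12, value 18+28=46
Best: $58.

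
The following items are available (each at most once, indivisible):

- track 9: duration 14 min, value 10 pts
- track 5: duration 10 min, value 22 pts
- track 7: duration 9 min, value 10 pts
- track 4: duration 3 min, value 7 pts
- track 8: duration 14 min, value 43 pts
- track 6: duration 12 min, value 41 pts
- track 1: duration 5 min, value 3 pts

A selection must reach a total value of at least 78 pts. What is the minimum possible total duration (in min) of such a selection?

26

Subsets with value ≥ 78, sorted by total duration:
- track 8+track 6: duration 26, value 84
- track 4+track 8+track 6: duration 29, value 91
- track 8+track 6+track 1: duration 31, value 87
Minimum duration: 26 min.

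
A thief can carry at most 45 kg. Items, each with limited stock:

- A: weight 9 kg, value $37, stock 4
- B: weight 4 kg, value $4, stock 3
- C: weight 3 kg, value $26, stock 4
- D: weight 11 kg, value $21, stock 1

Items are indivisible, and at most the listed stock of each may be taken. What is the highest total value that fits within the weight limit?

$226

Best selections within weight 45 and stock limits:
- 4×A + 3×C: weight 45, value 226
- 3×A + 1×B + 4×C: weight 43, value 219
- 3×A + 4×C: weight 39, value 215
Best: $226.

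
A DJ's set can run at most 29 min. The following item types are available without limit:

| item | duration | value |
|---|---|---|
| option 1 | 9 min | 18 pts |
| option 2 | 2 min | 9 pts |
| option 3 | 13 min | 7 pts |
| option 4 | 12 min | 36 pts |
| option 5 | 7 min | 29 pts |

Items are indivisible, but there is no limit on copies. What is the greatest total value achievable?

128 pts

Best value-per-unit is option 2 at 9/2; filling with it alone gives 14×9 = 126.
Optimal mix: 11×option 2 + 1×option 5 → duration 29, value 128.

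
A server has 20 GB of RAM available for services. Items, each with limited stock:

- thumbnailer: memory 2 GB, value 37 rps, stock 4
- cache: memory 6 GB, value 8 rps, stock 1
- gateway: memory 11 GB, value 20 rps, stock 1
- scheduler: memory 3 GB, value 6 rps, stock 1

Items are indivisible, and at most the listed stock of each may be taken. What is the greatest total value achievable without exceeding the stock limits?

168 rps

Best selections within memory 20 and stock limits:
- 4×thumbnailer + 1×gateway: memory 19, value 168
- 4×thumbnailer + 1×cache + 1×scheduler: memory 17, value 162
- 4×thumbnailer + 1×cache: memory 14, value 156
Best: 168 rps.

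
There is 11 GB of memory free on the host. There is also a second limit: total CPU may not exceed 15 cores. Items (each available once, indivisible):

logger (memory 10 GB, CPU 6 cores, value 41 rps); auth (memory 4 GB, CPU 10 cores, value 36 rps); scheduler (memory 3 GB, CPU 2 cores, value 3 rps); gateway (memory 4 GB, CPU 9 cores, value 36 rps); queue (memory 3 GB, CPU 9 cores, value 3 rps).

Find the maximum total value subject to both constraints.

41 rps

Feasible sets respecting both limits:
- logger: memory 10, CPU 6, value 41
- auth+scheduler: memory 7, CPU 12, value 39
- scheduler+gateway: memory 7, CPU 11, value 39
Best: 41 rps.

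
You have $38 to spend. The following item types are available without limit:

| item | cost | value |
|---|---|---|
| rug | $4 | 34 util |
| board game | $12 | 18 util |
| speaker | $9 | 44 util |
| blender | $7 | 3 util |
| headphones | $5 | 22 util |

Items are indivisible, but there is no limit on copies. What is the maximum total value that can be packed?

Best value-per-unit is rug at 34/4, and filling with it alone uses cost 9×4=36. No mix of the others beats 9×34 = 306.

306 util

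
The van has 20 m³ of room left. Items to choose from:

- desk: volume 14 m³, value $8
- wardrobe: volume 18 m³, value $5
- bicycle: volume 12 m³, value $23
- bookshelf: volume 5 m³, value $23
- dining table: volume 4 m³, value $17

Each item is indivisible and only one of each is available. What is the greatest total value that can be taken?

Check high-value combinations within 20 m³:
- bicycle+bookshelf: volume 12+5=17, value 23+23=46
- bookshelf+dining table: volume 5+4=9, value 23+17=40
- bicycle+dining table: volume 12+4=16, value 23+17=40
- desk+bookshelf: volume 14+5=19, value 8+23=31
Best: $46.

$46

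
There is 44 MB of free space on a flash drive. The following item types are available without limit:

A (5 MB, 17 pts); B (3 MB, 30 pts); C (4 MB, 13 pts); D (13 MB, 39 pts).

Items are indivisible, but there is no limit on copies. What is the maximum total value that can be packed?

420 pts

Best value-per-unit is B at 30/3, and filling with it alone uses size 14×3=42. No mix of the others beats 14×30 = 420.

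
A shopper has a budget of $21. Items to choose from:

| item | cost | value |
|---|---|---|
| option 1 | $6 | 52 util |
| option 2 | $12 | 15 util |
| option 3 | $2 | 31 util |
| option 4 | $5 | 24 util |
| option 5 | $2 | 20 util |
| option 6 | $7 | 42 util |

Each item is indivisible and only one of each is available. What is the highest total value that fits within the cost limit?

Check high-value combinations within $21:
- option 1+option 3+option 4+option 6: cost 6+2+5+7=20, value 52+31+24+42=149
- option 1+option 3+option 5+option 6: cost 6+2+2+7=17, value 52+31+20+42=145
- option 1+option 4+option 5+option 6: cost 6+5+2+7=20, value 52+24+20+42=138
- option 1+option 3+option 4+option 5: cost 6+2+5+2=15, value 52+31+24+20=127
Best: 149 util.

149 util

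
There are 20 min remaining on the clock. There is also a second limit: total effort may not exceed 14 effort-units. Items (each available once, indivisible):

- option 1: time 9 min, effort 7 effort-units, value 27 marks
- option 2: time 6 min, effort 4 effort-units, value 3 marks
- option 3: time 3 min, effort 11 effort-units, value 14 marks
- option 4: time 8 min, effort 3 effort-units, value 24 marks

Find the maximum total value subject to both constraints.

Feasible sets respecting both limits:
- option 1+option 4: time 17, effort 10, value 51
- option 3+option 4: time 11, effort 14, value 38
- option 1+option 2: time 15, effort 11, value 30
- option 1: time 9, effort 7, value 27
Best: 51 marks.

51 marks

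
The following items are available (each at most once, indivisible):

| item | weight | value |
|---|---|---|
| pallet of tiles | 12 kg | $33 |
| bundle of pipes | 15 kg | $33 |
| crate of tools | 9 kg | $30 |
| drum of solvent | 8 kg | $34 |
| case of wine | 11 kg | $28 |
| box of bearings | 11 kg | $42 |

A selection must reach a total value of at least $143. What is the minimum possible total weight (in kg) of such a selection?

Subsets with value ≥ 143, sorted by total weight:
- pallet of tiles+crate of tools+drum of solvent+case of wine+box of bearings: weight 51, value 167
- bundle of pipes+crate of tools+drum of solvent+case of wine+box of bearings: weight 54, value 167
Minimum weight: 51 kg.

51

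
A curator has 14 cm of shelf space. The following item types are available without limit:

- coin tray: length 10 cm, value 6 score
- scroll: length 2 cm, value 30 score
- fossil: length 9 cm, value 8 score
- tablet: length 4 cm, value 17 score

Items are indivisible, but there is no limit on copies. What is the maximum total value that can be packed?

Best value-per-unit is scroll at 30/2, and filling with it alone uses length 7×2=14. No mix of the others beats 7×30 = 210.

210 score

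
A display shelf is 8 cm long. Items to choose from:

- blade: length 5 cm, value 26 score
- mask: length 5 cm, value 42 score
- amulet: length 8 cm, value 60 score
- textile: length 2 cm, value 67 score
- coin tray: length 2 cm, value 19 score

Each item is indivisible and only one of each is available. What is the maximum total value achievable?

Check high-value combinations within 8 cm:
- mask+textile: length 5+2=7, value 42+67=109
- blade+textile: length 5+2=7, value 26+67=93
- textile+coin tray: length 2+2=4, value 67+19=86
- textile: length 2, value 67
- mask+coin tray: length 5+2=7, value 42+19=61
Best: 109 score.

109 score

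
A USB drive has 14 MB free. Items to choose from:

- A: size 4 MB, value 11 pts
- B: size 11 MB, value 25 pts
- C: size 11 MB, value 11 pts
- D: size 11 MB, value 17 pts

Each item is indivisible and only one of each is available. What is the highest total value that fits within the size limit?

Check high-value combinations within 14 MB:
- B: size 11, value 25
- D: size 11, value 17
- A: size 4, value 11
- C: size 11, value 11
Best: 25 pts.

25 pts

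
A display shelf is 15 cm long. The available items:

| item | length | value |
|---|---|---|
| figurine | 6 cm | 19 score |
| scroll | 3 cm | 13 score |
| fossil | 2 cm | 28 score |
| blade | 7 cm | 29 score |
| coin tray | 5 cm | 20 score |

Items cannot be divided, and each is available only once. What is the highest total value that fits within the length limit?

Check high-value combinations within 15 cm:
- fossil+blade+coin tray: length 2+7+5=14, value 28+29+20=77
- figurine+fossil+blade: length 6+2+7=15, value 19+28+29=76
- scroll+fossil+blade: length 3+2+7=12, value 13+28+29=70
- figurine+fossil+coin tray: length 6+2+5=13, value 19+28+20=67
Best: 77 score.

77 score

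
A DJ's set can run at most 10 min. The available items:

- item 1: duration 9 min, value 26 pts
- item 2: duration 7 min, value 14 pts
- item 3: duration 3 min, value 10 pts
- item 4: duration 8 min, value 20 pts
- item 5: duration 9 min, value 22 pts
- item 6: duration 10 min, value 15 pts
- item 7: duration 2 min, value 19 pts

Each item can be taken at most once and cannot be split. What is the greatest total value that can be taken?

Check high-value combinations within 10 min:
- item 4+item 7: duration 8+2=10, value 20+19=39
- item 2+item 7: duration 7+2=9, value 14+19=33
- item 3+item 7: duration 3+2=5, value 10+19=29
- item 1: duration 9, value 26
- item 2+item 3: duration 7+3=10, value 14+10=24
Best: 39 pts.

39 pts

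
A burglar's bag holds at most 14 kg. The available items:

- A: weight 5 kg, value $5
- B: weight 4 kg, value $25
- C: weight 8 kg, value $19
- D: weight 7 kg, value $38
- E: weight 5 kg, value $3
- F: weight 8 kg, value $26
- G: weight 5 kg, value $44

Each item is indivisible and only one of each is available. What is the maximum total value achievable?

Check high-value combinations within 14 kg:
- D+G: weight 7+5=12, value 38+44=82
- A+B+G: weight 5+4+5=14, value 5+25+44=74
- B+E+G: weight 4+5+5=14, value 25+3+44=72
- F+G: weight 8+5=13, value 26+44=70
- B+G: weight 4+5=9, value 25+44=69
Best: $82.

$82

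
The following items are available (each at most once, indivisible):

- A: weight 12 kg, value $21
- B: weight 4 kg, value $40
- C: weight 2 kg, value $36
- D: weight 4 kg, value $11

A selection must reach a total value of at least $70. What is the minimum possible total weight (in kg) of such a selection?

6

Subsets with value ≥ 70, sorted by total weight:
- B+C: weight 6, value 76
- B+C+D: weight 10, value 87
- A+B+C: weight 18, value 97
- A+B+D: weight 20, value 72
Minimum weight: 6 kg.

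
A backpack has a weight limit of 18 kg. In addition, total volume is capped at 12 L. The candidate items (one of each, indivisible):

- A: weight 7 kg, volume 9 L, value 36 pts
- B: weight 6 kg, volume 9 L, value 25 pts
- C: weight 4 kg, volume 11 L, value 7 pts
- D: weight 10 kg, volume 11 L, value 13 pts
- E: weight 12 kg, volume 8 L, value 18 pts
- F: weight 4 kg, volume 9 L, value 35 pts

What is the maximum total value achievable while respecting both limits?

36 pts

Feasible sets respecting both limits:
- A: weight 7, volume 9, value 36
- F: weight 4, volume 9, value 35
- B: weight 6, volume 9, value 25
- E: weight 12, volume 8, value 18
Best: 36 pts.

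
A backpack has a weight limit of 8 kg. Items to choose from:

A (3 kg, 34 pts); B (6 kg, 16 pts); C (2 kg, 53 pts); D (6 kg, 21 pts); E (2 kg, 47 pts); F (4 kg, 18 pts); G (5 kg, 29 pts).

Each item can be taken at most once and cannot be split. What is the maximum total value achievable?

Check high-value combinations within 8 kg:
- A+C+E: weight 3+2+2=7, value 34+53+47=134
- C+E+F: weight 2+2+4=8, value 53+47+18=118
- C+E: weight 2+2=4, value 53+47=100
Best: 134 pts.

134 pts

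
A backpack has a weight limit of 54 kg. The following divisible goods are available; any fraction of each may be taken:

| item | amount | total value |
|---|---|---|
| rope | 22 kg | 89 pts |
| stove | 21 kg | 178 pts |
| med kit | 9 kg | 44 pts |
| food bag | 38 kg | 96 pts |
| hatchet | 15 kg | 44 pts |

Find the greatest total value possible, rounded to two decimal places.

Take in order of value per unit:
- stove (178/21 per unit): all 21 → value 178, running total 178.00
- med kit (44/9 per unit): all 9 → value 44, running total 222.00
- rope (89/22 per unit): all 22 → value 89, running total 311.00
- hatchet (44/15 per unit): 2 of 15 → value 2×44/15 = 5.8667, running total 316.87
Total 316.87.

316.87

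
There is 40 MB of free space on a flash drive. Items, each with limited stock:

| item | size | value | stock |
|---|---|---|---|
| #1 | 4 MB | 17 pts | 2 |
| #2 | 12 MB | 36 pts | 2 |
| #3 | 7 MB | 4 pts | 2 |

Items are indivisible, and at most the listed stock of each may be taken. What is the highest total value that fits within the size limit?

Best selections within size 40 and stock limits:
- 2×#1 + 2×#2 + 1×#3: size 39, value 110
- 2×#1 + 2×#2: size 32, value 106
- 1×#1 + 2×#2 + 1×#3: size 35, value 93
- 1×#1 + 2×#2: size 28, value 89
Best: 110 pts.

110 pts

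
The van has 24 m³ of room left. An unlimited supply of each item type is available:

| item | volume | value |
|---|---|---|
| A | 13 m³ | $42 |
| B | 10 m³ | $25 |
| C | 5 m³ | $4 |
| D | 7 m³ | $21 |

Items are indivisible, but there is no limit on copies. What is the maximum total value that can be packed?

Best value-per-unit is A at 42/13; filling with it alone gives 1×42 = 42.
Optimal mix: 1×A + 1×B → volume 23, value 67.

$67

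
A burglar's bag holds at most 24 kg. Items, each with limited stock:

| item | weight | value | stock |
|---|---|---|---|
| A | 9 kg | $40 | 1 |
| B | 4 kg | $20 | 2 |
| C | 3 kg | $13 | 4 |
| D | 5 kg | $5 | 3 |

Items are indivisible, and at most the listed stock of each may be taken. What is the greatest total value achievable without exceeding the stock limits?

$106

Top feasible selections:
- 1×A + 2×B + 2×C: weight 23, value 106
- 1×A + 1×B + 3×C: weight 22, value 99
Best: $106.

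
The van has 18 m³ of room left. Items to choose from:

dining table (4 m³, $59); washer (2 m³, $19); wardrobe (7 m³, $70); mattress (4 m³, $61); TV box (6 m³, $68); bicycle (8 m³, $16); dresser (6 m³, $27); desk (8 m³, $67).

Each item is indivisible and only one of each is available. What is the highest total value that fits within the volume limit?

$209

Check high-value combinations within 18 m³:
- dining table+washer+wardrobe+mattress: volume 4+2+7+4=17, value 59+19+70+61=209
- dining table+washer+mattress+TV box: volume 4+2+4+6=16, value 59+19+61+68=207
- dining table+washer+mattress+desk: volume 4+2+4+8=18, value 59+19+61+67=206
- wardrobe+mattress+TV box: volume 7+4+6=17, value 70+61+68=199
- dining table+wardrobe+TV box: volume 4+7+6=17, value 59+70+68=197
Best: $209.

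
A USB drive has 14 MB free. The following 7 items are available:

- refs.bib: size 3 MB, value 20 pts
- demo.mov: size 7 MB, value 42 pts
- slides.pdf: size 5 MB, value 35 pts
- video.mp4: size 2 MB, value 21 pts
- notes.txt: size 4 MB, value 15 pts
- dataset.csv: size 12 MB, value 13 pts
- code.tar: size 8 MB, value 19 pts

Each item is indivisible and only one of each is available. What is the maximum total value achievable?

Check high-value combinations within 14 MB:
- demo.mov+slides.pdf+video.mp4: size 7+5+2=14, value 42+35+21=98
- refs.bib+slides.pdf+video.mp4+notes.txt: size 3+5+2+4=14, value 20+35+21+15=91
- refs.bib+demo.mov+video.mp4: size 3+7+2=12, value 20+42+21=83
- demo.mov+video.mp4+notes.txt: size 7+2+4=13, value 42+21+15=78
Best: 98 pts.

98 pts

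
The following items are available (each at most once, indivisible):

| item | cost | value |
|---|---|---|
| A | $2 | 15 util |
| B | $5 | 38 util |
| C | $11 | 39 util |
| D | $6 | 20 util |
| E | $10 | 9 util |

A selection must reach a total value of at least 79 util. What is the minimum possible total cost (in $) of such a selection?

18

Subsets with value ≥ 79, sorted by total cost:
- A+B+C: cost 18, value 92
- B+C+D: cost 22, value 97
Minimum cost: 18 $.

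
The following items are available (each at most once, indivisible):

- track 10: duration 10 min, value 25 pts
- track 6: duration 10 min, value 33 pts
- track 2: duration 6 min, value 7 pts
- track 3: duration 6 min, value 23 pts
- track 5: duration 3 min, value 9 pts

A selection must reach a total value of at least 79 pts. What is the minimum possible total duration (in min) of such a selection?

26

Subsets with value ≥ 79, sorted by total duration:
- track 10+track 6+track 3: duration 26, value 81
- track 10+track 6+track 3+track 5: duration 29, value 90
- track 10+track 6+track 2+track 3: duration 32, value 88
Minimum duration: 26 min.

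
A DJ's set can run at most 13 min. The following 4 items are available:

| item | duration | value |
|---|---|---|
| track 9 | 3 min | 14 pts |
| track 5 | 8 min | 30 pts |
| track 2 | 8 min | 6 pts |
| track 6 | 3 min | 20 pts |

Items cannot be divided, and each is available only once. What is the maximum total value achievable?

Check high-value combinations within 13 min:
- track 5+track 6: duration 8+3=11, value 30+20=50
- track 9+track 5: duration 3+8=11, value 14+30=44
- track 9+track 6: duration 3+3=6, value 14+20=34
Best: 50 pts.

50 pts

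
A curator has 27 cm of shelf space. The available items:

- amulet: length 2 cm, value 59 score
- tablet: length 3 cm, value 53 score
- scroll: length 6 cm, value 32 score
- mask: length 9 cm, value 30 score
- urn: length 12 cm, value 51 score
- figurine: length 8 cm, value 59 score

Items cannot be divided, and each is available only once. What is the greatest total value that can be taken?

Check high-value combinations within 27 cm:
- amulet+tablet+urn+figurine: length 2+3+12+8=25, value 59+53+51+59=222
- amulet+tablet+scroll+figurine: length 2+3+6+8=19, value 59+53+32+59=203
- amulet+tablet+mask+figurine: length 2+3+9+8=22, value 59+53+30+59=201
Best: 222 score.

222 score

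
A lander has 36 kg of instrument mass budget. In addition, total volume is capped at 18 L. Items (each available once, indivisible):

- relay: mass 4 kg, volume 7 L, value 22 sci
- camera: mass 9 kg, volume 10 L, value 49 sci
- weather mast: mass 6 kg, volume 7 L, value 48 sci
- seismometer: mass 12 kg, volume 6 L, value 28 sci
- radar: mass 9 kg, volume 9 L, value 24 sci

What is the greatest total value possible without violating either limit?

97 sci

Feasible sets respecting both limits:
- camera+weather mast: mass 15, volume 17, value 97
- camera+seismometer: mass 21, volume 16, value 77
- weather mast+seismometer: mass 18, volume 13, value 76
Best: 97 sci.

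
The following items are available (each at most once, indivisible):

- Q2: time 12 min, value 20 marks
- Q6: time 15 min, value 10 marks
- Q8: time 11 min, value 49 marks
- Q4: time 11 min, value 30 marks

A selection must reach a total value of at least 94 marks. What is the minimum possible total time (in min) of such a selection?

34

Subsets with value ≥ 94, sorted by total time:
- Q2+Q8+Q4: time 34, value 99
- Q2+Q6+Q8+Q4: time 49, value 109
Minimum time: 34 min.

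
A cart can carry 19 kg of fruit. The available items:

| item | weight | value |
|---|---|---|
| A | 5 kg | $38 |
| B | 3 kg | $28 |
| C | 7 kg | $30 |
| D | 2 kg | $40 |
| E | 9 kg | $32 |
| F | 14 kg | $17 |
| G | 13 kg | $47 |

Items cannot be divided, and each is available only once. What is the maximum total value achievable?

Check high-value combinations within 19 kg:
- A+B+D+E: weight 5+3+2+9=19, value 38+28+40+32=138
- A+B+C+D: weight 5+3+7+2=17, value 38+28+30+40=136
- B+D+G: weight 3+2+13=18, value 28+40+47=115
Best: $138.

$138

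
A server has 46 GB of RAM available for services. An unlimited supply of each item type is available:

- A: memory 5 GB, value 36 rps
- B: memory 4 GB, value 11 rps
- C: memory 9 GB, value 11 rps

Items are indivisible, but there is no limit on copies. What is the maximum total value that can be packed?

324 rps

Best value-per-unit is A at 36/5, and filling with it alone uses memory 9×5=45. No mix of the others beats 9×36 = 324.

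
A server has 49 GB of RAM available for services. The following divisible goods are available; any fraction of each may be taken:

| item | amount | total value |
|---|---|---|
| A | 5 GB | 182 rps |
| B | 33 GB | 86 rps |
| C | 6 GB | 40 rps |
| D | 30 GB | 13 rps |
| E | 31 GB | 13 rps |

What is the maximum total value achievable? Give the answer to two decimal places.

310.17

Take in order of value per unit:
- A (182/5 per unit): all 5 → value 182, running total 182.00
- C (40/6 per unit): all 6 → value 40, running total 222.00
- B (86/33 per unit): all 33 → value 86, running total 308.00
- D (13/30 per unit): 5 of 30 → value 5×13/30 = 2.1667, running total 310.17
Total 310.17.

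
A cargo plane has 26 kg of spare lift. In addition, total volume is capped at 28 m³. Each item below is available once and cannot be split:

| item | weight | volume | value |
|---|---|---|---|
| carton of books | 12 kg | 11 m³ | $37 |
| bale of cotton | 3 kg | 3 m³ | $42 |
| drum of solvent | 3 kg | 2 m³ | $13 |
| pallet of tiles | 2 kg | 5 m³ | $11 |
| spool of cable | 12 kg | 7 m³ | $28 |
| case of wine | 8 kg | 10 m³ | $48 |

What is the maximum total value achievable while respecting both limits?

$140

Feasible sets respecting both limits:
- carton of books+bale of cotton+drum of solvent+case of wine: weight 26, volume 26, value 140
- bale of cotton+drum of solvent+spool of cable+case of wine: weight 26, volume 22, value 131
- bale of cotton+pallet of tiles+spool of cable+case of wine: weight 25, volume 25, value 129
- carton of books+bale of cotton+case of wine: weight 23, volume 24, value 127
Best: $140.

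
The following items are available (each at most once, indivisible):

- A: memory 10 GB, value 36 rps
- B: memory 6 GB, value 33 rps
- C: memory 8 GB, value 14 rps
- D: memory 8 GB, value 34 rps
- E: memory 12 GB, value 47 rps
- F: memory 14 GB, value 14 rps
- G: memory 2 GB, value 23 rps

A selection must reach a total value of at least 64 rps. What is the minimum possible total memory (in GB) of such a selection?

Subsets with value ≥ 64, sorted by total memory:
- E+G: memory 14, value 70
- B+D: memory 14, value 67
Minimum memory: 14 GB.

14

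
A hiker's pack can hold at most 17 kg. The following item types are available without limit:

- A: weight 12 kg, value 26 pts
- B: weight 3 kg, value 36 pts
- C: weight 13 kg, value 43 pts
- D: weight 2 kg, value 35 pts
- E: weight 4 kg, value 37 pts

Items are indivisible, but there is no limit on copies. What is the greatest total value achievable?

281 pts

Best value-per-unit is D at 35/2; filling with it alone gives 8×35 = 280.
Optimal mix: 1×B + 7×D → weight 17, value 281.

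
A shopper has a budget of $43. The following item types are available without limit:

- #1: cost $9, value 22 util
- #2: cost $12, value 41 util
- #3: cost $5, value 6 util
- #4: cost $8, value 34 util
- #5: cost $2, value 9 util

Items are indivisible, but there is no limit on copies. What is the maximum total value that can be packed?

189 util

Best value-per-unit is #5 at 9/2, and filling with it alone uses cost 21×2=42. No mix of the others beats 21×9 = 189.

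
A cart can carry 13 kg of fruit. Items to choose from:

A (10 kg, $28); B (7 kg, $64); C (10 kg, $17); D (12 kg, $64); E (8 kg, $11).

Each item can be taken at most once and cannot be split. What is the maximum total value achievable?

Check high-value combinations within 13 kg:
- B: weight 7, value 64
- D: weight 12, value 64
- A: weight 10, value 28
Best: $64.

$64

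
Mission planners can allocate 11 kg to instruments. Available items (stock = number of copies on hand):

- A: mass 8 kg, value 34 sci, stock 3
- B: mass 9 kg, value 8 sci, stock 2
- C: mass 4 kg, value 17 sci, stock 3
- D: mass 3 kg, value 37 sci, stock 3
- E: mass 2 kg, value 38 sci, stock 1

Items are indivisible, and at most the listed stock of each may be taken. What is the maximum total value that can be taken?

149 sci

Top feasible selections:
- 3×D + 1×E: mass 11, value 149
- 2×D + 1×E: mass 8, value 112
- 3×D: mass 9, value 111
Best: 149 sci.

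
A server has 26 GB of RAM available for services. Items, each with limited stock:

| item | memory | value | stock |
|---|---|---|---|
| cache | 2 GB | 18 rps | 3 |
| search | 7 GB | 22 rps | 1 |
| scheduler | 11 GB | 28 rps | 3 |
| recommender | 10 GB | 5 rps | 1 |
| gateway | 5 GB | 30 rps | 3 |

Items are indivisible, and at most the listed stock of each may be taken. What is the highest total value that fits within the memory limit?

148 rps

Best selections within memory 26 and stock limits:
- 2×cache + 1×search + 3×gateway: memory 26, value 148
- 3×cache + 3×gateway: memory 21, value 144
Best: 148 rps.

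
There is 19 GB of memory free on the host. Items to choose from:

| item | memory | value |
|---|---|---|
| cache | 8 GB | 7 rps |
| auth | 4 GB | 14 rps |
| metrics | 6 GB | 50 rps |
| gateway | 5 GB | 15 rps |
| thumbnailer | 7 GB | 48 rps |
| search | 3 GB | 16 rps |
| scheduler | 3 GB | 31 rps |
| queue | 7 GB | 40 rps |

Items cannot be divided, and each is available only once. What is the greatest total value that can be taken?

This is a 0/1 knapsack; check combinations near the capacity.
- metrics+thumbnailer+search+scheduler: memory 6+7+3+3=19, value 50+48+16+31=145
- metrics+search+scheduler+queue: memory 6+3+3+7=19, value 50+16+31+40=137
- metrics+thumbnailer+scheduler: memory 6+7+3=16, value 50+48+31=129
- metrics+scheduler+queue: memory 6+3+7=16, value 50+31+40=121
Best: 145 rps.

145 rps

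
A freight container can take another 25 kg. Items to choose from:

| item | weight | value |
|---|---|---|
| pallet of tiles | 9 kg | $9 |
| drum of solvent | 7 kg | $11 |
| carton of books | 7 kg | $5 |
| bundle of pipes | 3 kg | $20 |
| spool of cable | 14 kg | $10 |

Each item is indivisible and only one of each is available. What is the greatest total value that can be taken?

$41

Check high-value combinations within 25 kg:
- drum of solvent+bundle of pipes+spool of cable: weight 7+3+14=24, value 11+20+10=41
- pallet of tiles+drum of solvent+bundle of pipes: weight 9+7+3=19, value 9+11+20=40
- drum of solvent+carton of books+bundle of pipes: weight 7+7+3=17, value 11+5+20=36
- carton of books+bundle of pipes+spool of cable: weight 7+3+14=24, value 5+20+10=35
Best: $41.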